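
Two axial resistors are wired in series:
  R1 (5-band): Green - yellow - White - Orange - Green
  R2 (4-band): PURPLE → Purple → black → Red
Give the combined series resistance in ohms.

R1: green, yellow, white → 549; orange ×10^3 → 549000 Ω.
R2: violet, violet → 77; black ×1 → 77 Ω.
Series: 549000 + 77 = 549077 Ω.

549077 Ω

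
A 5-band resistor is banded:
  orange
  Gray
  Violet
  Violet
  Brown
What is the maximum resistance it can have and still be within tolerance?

3908700000 Ω

Orange → 3 (first significant figure)
Grey → 8 (second significant figure)
Violet → 7 (third significant figure)
Violet → ×10^7 multiplier
Brown → ±1% tolerance
387 × 10000000 = 3870000000 Ω
Maximum = 3870000000 × (1 + 1/100) = 3908700000 Ω.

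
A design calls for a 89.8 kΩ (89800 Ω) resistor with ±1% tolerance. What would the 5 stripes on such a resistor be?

89800 Ω = 898 × 10^2.
8 → grey
9 → white
8 → grey
Multiplier 10^2 → red.
±1% tolerance → brown.

grey, white, grey, red, brown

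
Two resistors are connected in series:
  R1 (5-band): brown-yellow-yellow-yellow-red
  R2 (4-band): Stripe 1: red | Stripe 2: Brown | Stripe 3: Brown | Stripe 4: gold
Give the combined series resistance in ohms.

R1: brown, yellow, yellow → 144; yellow ×10^4 → 1440000 Ω.
R2: red, brown → 21; brown ×10 → 210 Ω.
Series: 1440000 + 210 = 1440210 Ω.

1440210 Ω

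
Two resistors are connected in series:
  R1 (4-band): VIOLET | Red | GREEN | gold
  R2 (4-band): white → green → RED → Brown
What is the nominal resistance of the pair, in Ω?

R1: violet, red → 72; green ×10^5 → 7200000 Ω.
R2: white, green → 95; red ×10^2 → 9500 Ω.
Series: 7200000 + 9500 = 7209500 Ω.

7209500 Ω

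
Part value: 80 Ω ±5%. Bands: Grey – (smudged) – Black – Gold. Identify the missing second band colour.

80 Ω = 80 × 10^0.
The second band gives digit 0 of the significand, and 0 is black.

black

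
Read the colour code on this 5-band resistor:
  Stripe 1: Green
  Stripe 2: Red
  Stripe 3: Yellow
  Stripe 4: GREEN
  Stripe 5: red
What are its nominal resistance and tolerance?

Green → 5 (first significant figure)
Red → 2 (second significant figure)
Yellow → 4 (third significant figure)
Green → ×10^5 multiplier
Red → ±2% tolerance
524 × 100000 = 52400000 Ω

52400000 Ω ±2%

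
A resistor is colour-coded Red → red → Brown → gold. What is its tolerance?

±5%

The last band, gold, is the tolerance band.
Gold corresponds to ±5%.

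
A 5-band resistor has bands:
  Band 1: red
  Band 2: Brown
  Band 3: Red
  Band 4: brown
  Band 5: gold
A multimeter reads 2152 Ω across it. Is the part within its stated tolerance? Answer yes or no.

yes

Red → 2 (first significant figure)
Brown → 1 (second significant figure)
Red → 2 (third significant figure)
Brown → ×10 multiplier
Gold → ±5% tolerance
212 × 10 = 2120 Ω
Allowed range: 2014 Ω to 2226 Ω.
2152 Ω lies inside that range.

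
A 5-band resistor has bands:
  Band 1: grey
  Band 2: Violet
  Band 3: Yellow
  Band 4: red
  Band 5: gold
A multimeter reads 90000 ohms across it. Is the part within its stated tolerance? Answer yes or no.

Grey → 8 (first significant figure)
Violet → 7 (second significant figure)
Yellow → 4 (third significant figure)
Red → ×10^2 multiplier
Gold → ±5% tolerance
874 × 100 = 87400 Ω
Allowed range: 83030 Ω to 91770 Ω.
90000 ohms lies inside that range.

yes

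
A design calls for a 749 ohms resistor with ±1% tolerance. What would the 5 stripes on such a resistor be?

749 Ω = 749 × 10^0.
7 → violet
4 → yellow
9 → white
Multiplier 10^0 → black.
±1% tolerance → brown.

violet, yellow, white, black, brown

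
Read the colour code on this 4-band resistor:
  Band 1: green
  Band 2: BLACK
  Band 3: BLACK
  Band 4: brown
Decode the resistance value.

Green → 5 (first significant figure)
Black → 0 (second significant figure)
Black → ×1 multiplier
50 × 1 = 50 Ω

50 Ω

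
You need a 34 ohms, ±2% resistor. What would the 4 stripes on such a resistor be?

orange, yellow, black, red

34 Ω = 34 × 10^0.
3 → orange
4 → yellow
Multiplier 10^0 → black.
±2% tolerance → red.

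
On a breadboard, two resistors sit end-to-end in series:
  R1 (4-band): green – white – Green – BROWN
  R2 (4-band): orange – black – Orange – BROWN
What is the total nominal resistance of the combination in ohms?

5930000 Ω

R1: green, white → 59; green ×10^5 → 5900000 Ω.
R2: orange, black → 30; orange ×10^3 → 30000 Ω.
Series: 5900000 + 30000 = 5930000 Ω.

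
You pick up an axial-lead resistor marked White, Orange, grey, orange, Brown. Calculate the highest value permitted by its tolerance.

947380 Ω

White → 9 (first significant figure)
Orange → 3 (second significant figure)
Grey → 8 (third significant figure)
Orange → ×10^3 multiplier
Brown → ±1% tolerance
938 × 1000 = 938000 Ω
Highest = 938000 × (1 + 1/100) = 947380 Ω.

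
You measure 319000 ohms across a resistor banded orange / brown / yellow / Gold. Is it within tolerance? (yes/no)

Orange → 3 (first significant figure)
Brown → 1 (second significant figure)
Yellow → ×10^4 multiplier
Gold → ±5% tolerance
31 × 10000 = 310000 Ω
Allowed range: 294500 Ω to 325500 Ω.
319000 ohms lies inside that range.

yes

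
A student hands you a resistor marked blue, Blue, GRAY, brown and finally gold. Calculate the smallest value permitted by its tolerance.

Blue → 6 (first significant figure)
Blue → 6 (second significant figure)
Grey → 8 (third significant figure)
Brown → ×10 multiplier
Gold → ±5% tolerance
668 × 10 = 6680 Ω
Smallest = 6680 × (1 − 5/100) = 6346 Ω.

6346 Ω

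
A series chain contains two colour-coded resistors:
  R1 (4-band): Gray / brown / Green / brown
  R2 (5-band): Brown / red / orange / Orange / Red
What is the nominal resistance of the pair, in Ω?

R1: grey, brown → 81; green ×10^5 → 8100000 Ω.
R2: brown, red, orange → 123; orange ×10^3 → 123000 Ω.
Series: 8100000 + 123000 = 8223000 Ω.

8223000 Ω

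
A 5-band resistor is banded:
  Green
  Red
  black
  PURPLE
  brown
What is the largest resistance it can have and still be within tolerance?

5252000000 Ω

Green → 5 (first significant figure)
Red → 2 (second significant figure)
Black → 0 (third significant figure)
Violet → ×10^7 multiplier
Brown → ±1% tolerance
520 × 10000000 = 5200000000 Ω
Largest = 5200000000 × (1 + 1/100) = 5252000000 Ω.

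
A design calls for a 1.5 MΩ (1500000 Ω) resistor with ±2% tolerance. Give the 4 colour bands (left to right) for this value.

1500000 Ω = 15 × 10^5.
1 → brown
5 → green
Multiplier 10^5 → green.
±2% tolerance → red.

brown, green, green, red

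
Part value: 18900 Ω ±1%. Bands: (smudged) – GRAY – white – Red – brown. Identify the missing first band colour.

brown

18900 Ω = 189 × 10^2.
The first band gives digit 1 of the significand, and 1 is brown.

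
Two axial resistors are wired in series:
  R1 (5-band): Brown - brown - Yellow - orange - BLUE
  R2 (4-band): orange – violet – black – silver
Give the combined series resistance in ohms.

R1: brown, brown, yellow → 114; orange ×10^3 → 114000 Ω.
R2: orange, violet → 37; black ×1 → 37 Ω.
Series: 114000 + 37 = 114037 Ω.

114037 Ω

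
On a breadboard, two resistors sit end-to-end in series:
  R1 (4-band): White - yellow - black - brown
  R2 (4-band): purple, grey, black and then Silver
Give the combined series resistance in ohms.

172 Ω

R1: white, yellow → 94; black ×1 → 94 Ω.
R2: violet, grey → 78; black ×1 → 78 Ω.
Series: 94 + 78 = 172 Ω.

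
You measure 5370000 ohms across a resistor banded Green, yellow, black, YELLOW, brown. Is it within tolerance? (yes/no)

yes

Green → 5 (first significant figure)
Yellow → 4 (second significant figure)
Black → 0 (third significant figure)
Yellow → ×10^4 multiplier
Brown → ±1% tolerance
540 × 10000 = 5400000 Ω
Allowed range: 5346000 Ω to 5454000 Ω.
5370000 ohms lies inside that range.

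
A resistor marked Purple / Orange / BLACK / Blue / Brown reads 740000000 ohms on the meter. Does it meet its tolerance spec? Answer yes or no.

no

Violet → 7 (first significant figure)
Orange → 3 (second significant figure)
Black → 0 (third significant figure)
Blue → ×10^6 multiplier
Brown → ±1% tolerance
730 × 1000000 = 730000000 Ω
Allowed range: 722700000 Ω to 737300000 Ω.
740000000 ohms lies outside that range.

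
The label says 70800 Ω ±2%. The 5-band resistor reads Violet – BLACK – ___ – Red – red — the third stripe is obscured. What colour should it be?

70800 Ω = 708 × 10^2.
The third band gives digit 8 of the significand, and 8 is grey.

grey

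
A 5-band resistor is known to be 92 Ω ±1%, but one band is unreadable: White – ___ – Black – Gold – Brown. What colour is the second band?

92 Ω = 920 × 10^-1.
The second band gives digit 2 of the significand, and 2 is red.

red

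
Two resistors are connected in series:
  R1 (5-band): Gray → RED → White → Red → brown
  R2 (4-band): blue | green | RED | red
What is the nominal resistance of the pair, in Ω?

R1: grey, red, white → 829; red ×10^2 → 82900 Ω.
R2: blue, green → 65; red ×10^2 → 6500 Ω.
Series: 82900 + 6500 = 89400 Ω.

89400 Ω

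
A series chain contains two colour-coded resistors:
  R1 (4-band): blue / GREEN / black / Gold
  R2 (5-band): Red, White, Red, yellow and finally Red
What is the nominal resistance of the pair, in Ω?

2920065 Ω

R1: blue, green → 65; black ×1 → 65 Ω.
R2: red, white, red → 292; yellow ×10^4 → 2920000 Ω.
Series: 65 + 2920000 = 2920065 Ω.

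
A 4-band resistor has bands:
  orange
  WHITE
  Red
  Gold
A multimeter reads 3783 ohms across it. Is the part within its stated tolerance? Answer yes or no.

Orange → 3 (first significant figure)
White → 9 (second significant figure)
Red → ×10^2 multiplier
Gold → ±5% tolerance
39 × 100 = 3900 Ω
Allowed range: 3705 Ω to 4095 Ω.
3783 ohms lies inside that range.

yes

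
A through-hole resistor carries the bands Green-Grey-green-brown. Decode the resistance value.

5800000 Ω

Green → 5 (first significant figure)
Grey → 8 (second significant figure)
Green → ×10^5 multiplier
58 × 100000 = 5800000 Ω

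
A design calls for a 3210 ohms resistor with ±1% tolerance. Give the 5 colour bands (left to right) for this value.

orange, red, brown, brown, brown

3210 Ω = 321 × 10^1.
3 → orange
2 → red
1 → brown
Multiplier 10^1 → brown.
±1% tolerance → brown.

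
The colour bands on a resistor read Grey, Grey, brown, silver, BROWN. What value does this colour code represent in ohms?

8.81 Ω

Grey → 8 (first significant figure)
Grey → 8 (second significant figure)
Brown → 1 (third significant figure)
Silver → ×0.01 multiplier
881 × 0.01 = 8.81 Ω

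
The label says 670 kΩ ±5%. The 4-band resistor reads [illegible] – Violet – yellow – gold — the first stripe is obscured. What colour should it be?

670000 Ω = 67 × 10^4.
The first band gives digit 6 of the significand, and 6 is blue.

blue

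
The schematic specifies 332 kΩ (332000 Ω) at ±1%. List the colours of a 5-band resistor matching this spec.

332000 Ω = 332 × 10^3.
3 → orange
3 → orange
2 → red
Multiplier 10^3 → orange.
±1% tolerance → brown.

orange, orange, red, orange, brown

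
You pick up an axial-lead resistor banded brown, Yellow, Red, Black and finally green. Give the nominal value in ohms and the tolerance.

142 Ω ±0.5%

Brown → 1 (first significant figure)
Yellow → 4 (second significant figure)
Red → 2 (third significant figure)
Black → ×1 multiplier
Green → ±0.5% tolerance
142 × 1 = 142 Ω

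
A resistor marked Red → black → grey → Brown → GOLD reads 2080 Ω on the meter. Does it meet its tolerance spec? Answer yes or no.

Red → 2 (first significant figure)
Black → 0 (second significant figure)
Grey → 8 (third significant figure)
Brown → ×10 multiplier
Gold → ±5% tolerance
208 × 10 = 2080 Ω
Allowed range: 1976 Ω to 2184 Ω.
2080 Ω lies inside that range.

yes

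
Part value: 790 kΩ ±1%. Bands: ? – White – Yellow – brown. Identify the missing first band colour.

violet

790000 Ω = 79 × 10^4.
The first band gives digit 7 of the significand, and 7 is violet.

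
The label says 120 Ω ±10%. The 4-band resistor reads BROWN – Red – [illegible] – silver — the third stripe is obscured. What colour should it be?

brown

120 Ω = 12 × 10^1.
The third band is the multiplier, 10^1, which is brown.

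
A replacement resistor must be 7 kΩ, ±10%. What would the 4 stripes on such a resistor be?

7000 Ω = 70 × 10^2.
7 → violet
0 → black
Multiplier 10^2 → red.
±10% tolerance → silver.

violet, black, red, silver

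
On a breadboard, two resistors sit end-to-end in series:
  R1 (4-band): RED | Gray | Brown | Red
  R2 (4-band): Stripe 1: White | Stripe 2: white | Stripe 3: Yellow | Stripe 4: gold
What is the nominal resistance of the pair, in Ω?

990280 Ω

R1: red, grey → 28; brown ×10 → 280 Ω.
R2: white, white → 99; yellow ×10^4 → 990000 Ω.
Series: 280 + 990000 = 990280 Ω.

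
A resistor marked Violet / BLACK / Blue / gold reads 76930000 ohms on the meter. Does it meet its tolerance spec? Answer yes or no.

Violet → 7 (first significant figure)
Black → 0 (second significant figure)
Blue → ×10^6 multiplier
Gold → ±5% tolerance
70 × 1000000 = 70000000 Ω
Allowed range: 66500000 Ω to 73500000 Ω.
76930000 ohms lies outside that range.

no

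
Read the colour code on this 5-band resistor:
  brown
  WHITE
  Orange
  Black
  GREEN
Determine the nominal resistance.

193 Ω

Brown → 1 (first significant figure)
White → 9 (second significant figure)
Orange → 3 (third significant figure)
Black → ×1 multiplier
193 × 1 = 193 Ω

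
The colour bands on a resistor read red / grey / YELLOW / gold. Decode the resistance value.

Red → 2 (first significant figure)
Grey → 8 (second significant figure)
Yellow → ×10^4 multiplier
28 × 10000 = 280000 Ω

280000 Ω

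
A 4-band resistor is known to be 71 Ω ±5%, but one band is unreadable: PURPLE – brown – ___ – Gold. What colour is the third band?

black

71 Ω = 71 × 10^0.
The third band is the multiplier, 10^0, which is black.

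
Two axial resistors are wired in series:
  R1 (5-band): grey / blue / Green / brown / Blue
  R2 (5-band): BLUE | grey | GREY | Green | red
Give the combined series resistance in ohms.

68808650 Ω

R1: grey, blue, green → 865; brown ×10 → 8650 Ω.
R2: blue, grey, grey → 688; green ×10^5 → 68800000 Ω.
Series: 8650 + 68800000 = 68808650 Ω.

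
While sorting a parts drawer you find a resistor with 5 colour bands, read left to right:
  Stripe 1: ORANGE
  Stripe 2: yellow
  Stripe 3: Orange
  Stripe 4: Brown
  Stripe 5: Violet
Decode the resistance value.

Orange → 3 (first significant figure)
Yellow → 4 (second significant figure)
Orange → 3 (third significant figure)
Brown → ×10 multiplier
343 × 10 = 3430 Ω

3430 Ω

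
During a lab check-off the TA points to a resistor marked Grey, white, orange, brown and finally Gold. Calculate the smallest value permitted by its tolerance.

8483.5 Ω

Grey → 8 (first significant figure)
White → 9 (second significant figure)
Orange → 3 (third significant figure)
Brown → ×10 multiplier
Gold → ±5% tolerance
893 × 10 = 8930 Ω
Smallest = 8930 × (1 − 5/100) = 8483.5 Ω.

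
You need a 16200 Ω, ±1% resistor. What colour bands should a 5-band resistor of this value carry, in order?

brown, blue, red, red, brown

16200 Ω = 162 × 10^2.
1 → brown
6 → blue
2 → red
Multiplier 10^2 → red.
±1% tolerance → brown.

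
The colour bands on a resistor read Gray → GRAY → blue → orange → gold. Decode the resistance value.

Grey → 8 (first significant figure)
Grey → 8 (second significant figure)
Blue → 6 (third significant figure)
Orange → ×10^3 multiplier
886 × 1000 = 886000 Ω

886000 Ω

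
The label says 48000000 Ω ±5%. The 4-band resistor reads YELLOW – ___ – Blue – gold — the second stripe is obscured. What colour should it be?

48000000 Ω = 48 × 10^6.
The second band gives digit 8 of the significand, and 8 is grey.

grey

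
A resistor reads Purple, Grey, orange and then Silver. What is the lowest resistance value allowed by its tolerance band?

Violet → 7 (first significant figure)
Grey → 8 (second significant figure)
Orange → ×10^3 multiplier
Silver → ±10% tolerance
78 × 1000 = 78000 Ω
Lowest = 78000 × (1 − 10/100) = 70200 Ω.

70200 Ω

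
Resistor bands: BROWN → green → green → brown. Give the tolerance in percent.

The last band, brown, is the tolerance band.
Brown corresponds to ±1%.

±1%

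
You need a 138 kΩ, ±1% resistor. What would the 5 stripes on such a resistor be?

brown, orange, grey, orange, brown

138000 Ω = 138 × 10^3.
1 → brown
3 → orange
8 → grey
Multiplier 10^3 → orange.
±1% tolerance → brown.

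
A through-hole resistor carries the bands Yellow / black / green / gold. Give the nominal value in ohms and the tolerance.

Yellow → 4 (first significant figure)
Black → 0 (second significant figure)
Green → ×10^5 multiplier
Gold → ±5% tolerance
40 × 100000 = 4000000 Ω

4000000 Ω ±5%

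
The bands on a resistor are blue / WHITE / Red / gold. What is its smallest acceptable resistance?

Blue → 6 (first significant figure)
White → 9 (second significant figure)
Red → ×10^2 multiplier
Gold → ±5% tolerance
69 × 100 = 6900 Ω
Smallest = 6900 × (1 − 5/100) = 6555 Ω.

6555 Ω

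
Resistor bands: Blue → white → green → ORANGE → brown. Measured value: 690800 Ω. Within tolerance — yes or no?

Blue → 6 (first significant figure)
White → 9 (second significant figure)
Green → 5 (third significant figure)
Orange → ×10^3 multiplier
Brown → ±1% tolerance
695 × 1000 = 695000 Ω
Allowed range: 688050 Ω to 701950 Ω.
690800 Ω lies inside that range.

yes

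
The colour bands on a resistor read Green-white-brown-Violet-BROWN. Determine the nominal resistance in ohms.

5910000000 Ω

Green → 5 (first significant figure)
White → 9 (second significant figure)
Brown → 1 (third significant figure)
Violet → ×10^7 multiplier
591 × 10000000 = 5910000000 Ω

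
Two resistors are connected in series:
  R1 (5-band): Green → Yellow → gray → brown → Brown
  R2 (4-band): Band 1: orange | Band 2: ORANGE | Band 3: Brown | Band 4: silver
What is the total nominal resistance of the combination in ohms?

R1: green, yellow, grey → 548; brown ×10 → 5480 Ω.
R2: orange, orange → 33; brown ×10 → 330 Ω.
Series: 5480 + 330 = 5810 Ω.

5810 Ω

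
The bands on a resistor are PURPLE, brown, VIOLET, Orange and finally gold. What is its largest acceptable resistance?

Violet → 7 (first significant figure)
Brown → 1 (second significant figure)
Violet → 7 (third significant figure)
Orange → ×10^3 multiplier
Gold → ±5% tolerance
717 × 1000 = 717000 Ω
Largest = 717000 × (1 + 5/100) = 752850 Ω.

752850 Ω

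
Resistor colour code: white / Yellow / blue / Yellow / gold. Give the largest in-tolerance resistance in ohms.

White → 9 (first significant figure)
Yellow → 4 (second significant figure)
Blue → 6 (third significant figure)
Yellow → ×10^4 multiplier
Gold → ±5% tolerance
946 × 10000 = 9460000 Ω
Largest = 9460000 × (1 + 5/100) = 9933000 Ω.

9933000 Ω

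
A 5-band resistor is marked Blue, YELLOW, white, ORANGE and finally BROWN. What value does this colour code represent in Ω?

Blue → 6 (first significant figure)
Yellow → 4 (second significant figure)
White → 9 (third significant figure)
Orange → ×10^3 multiplier
649 × 1000 = 649000 Ω

649000 Ω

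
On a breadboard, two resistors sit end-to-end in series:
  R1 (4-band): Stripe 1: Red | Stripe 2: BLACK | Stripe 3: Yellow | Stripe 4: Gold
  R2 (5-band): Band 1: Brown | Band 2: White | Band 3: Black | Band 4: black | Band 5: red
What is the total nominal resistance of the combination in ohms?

200190 Ω

R1: red, black → 20; yellow ×10^4 → 200000 Ω.
R2: brown, white, black → 190; black ×1 → 190 Ω.
Series: 200000 + 190 = 200190 Ω.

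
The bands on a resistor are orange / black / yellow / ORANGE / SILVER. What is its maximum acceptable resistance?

334400 Ω

Orange → 3 (first significant figure)
Black → 0 (second significant figure)
Yellow → 4 (third significant figure)
Orange → ×10^3 multiplier
Silver → ±10% tolerance
304 × 1000 = 304000 Ω
Maximum = 304000 × (1 + 10/100) = 334400 Ω.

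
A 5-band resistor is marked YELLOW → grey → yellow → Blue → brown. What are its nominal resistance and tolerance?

Yellow → 4 (first significant figure)
Grey → 8 (second significant figure)
Yellow → 4 (third significant figure)
Blue → ×10^6 multiplier
Brown → ±1% tolerance
484 × 1000000 = 484000000 Ω

484000000 Ω ±1%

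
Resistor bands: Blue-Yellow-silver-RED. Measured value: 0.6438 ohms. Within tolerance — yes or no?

yes

Blue → 6 (first significant figure)
Yellow → 4 (second significant figure)
Silver → ×0.01 multiplier
Red → ±2% tolerance
64 × 0.01 = 0.64 Ω
Allowed range: 0.6272 Ω to 0.6528 Ω.
0.6438 ohms lies inside that range.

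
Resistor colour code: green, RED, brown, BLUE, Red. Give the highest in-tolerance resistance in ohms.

Green → 5 (first significant figure)
Red → 2 (second significant figure)
Brown → 1 (third significant figure)
Blue → ×10^6 multiplier
Red → ±2% tolerance
521 × 1000000 = 521000000 Ω
Highest = 521000000 × (1 + 2/100) = 531420000 Ω.

531420000 Ω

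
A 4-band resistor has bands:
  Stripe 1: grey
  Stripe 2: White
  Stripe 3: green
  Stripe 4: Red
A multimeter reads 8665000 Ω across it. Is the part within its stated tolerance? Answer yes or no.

no

Grey → 8 (first significant figure)
White → 9 (second significant figure)
Green → ×10^5 multiplier
Red → ±2% tolerance
89 × 100000 = 8900000 Ω
Allowed range: 8722000 Ω to 9078000 Ω.
8665000 Ω lies outside that range.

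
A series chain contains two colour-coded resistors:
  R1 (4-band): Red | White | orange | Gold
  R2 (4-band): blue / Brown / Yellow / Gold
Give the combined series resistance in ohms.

R1: red, white → 29; orange ×10^3 → 29000 Ω.
R2: blue, brown → 61; yellow ×10^4 → 610000 Ω.
Series: 29000 + 610000 = 639000 Ω.

639000 Ω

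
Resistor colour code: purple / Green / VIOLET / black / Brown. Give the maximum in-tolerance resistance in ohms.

Violet → 7 (first significant figure)
Green → 5 (second significant figure)
Violet → 7 (third significant figure)
Black → ×1 multiplier
Brown → ±1% tolerance
757 × 1 = 757 Ω
Maximum = 757 × (1 + 1/100) = 764.57 Ω.

764.57 Ω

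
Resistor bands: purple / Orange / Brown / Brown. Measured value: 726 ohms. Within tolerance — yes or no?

Violet → 7 (first significant figure)
Orange → 3 (second significant figure)
Brown → ×10 multiplier
Brown → ±1% tolerance
73 × 10 = 730 Ω
Allowed range: 722.7 Ω to 737.3 Ω.
726 ohms lies inside that range.

yes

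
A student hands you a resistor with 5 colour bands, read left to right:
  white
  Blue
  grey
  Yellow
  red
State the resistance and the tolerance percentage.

9680000 Ω ±2%

White → 9 (first significant figure)
Blue → 6 (second significant figure)
Grey → 8 (third significant figure)
Yellow → ×10^4 multiplier
Red → ±2% tolerance
968 × 10000 = 9680000 Ω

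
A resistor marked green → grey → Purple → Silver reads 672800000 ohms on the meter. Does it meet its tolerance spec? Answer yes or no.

Green → 5 (first significant figure)
Grey → 8 (second significant figure)
Violet → ×10^7 multiplier
Silver → ±10% tolerance
58 × 10000000 = 580000000 Ω
Allowed range: 522000000 Ω to 638000000 Ω.
672800000 ohms lies outside that range.

no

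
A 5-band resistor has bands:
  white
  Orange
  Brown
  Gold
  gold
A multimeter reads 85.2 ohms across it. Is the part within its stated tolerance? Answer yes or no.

White → 9 (first significant figure)
Orange → 3 (second significant figure)
Brown → 1 (third significant figure)
Gold → ×0.1 multiplier
Gold → ±5% tolerance
931 × 0.1 = 93.1 Ω
Allowed range: 88.445 Ω to 97.755 Ω.
85.2 ohms lies outside that range.

no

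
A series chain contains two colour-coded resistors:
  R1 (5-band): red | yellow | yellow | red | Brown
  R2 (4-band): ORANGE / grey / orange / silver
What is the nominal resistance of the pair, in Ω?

R1: red, yellow, yellow → 244; red ×10^2 → 24400 Ω.
R2: orange, grey → 38; orange ×10^3 → 38000 Ω.
Series: 24400 + 38000 = 62400 Ω.

62400 Ω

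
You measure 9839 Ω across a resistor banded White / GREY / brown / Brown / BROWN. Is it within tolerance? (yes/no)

yes

White → 9 (first significant figure)
Grey → 8 (second significant figure)
Brown → 1 (third significant figure)
Brown → ×10 multiplier
Brown → ±1% tolerance
981 × 10 = 9810 Ω
Allowed range: 9711.9 Ω to 9908.1 Ω.
9839 Ω lies inside that range.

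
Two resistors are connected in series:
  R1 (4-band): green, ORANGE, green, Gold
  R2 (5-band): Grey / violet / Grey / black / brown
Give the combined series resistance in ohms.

5300878 Ω

R1: green, orange → 53; green ×10^5 → 5300000 Ω.
R2: grey, violet, grey → 878; black ×1 → 878 Ω.
Series: 5300000 + 878 = 5300878 Ω.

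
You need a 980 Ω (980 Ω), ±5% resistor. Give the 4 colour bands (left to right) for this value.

980 Ω = 98 × 10^1.
9 → white
8 → grey
Multiplier 10^1 → brown.
±5% tolerance → gold.

white, grey, brown, gold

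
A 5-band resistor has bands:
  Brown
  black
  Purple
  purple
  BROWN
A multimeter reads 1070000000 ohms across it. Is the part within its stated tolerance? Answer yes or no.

yes

Brown → 1 (first significant figure)
Black → 0 (second significant figure)
Violet → 7 (third significant figure)
Violet → ×10^7 multiplier
Brown → ±1% tolerance
107 × 10000000 = 1070000000 Ω
Allowed range: 1059300000 Ω to 1080700000 Ω.
1070000000 ohms lies inside that range.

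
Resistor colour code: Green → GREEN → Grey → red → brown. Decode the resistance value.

55800 Ω

Green → 5 (first significant figure)
Green → 5 (second significant figure)
Grey → 8 (third significant figure)
Red → ×10^2 multiplier
558 × 100 = 55800 Ω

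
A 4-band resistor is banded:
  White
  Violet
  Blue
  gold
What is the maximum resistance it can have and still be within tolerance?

101850000 Ω

White → 9 (first significant figure)
Violet → 7 (second significant figure)
Blue → ×10^6 multiplier
Gold → ±5% tolerance
97 × 1000000 = 97000000 Ω
Maximum = 97000000 × (1 + 5/100) = 101850000 Ω.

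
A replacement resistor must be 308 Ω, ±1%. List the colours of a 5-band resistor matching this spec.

308 Ω = 308 × 10^0.
3 → orange
0 → black
8 → grey
Multiplier 10^0 → black.
±1% tolerance → brown.

orange, black, grey, black, brown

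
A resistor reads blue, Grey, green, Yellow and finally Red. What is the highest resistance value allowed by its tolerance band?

6987000 Ω

Blue → 6 (first significant figure)
Grey → 8 (second significant figure)
Green → 5 (third significant figure)
Yellow → ×10^4 multiplier
Red → ±2% tolerance
685 × 10000 = 6850000 Ω
Highest = 6850000 × (1 + 2/100) = 6987000 Ω.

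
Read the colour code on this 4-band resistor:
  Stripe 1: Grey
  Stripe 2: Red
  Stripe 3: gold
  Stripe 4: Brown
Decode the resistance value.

8.2 Ω

Grey → 8 (first significant figure)
Red → 2 (second significant figure)
Gold → ×0.1 multiplier
82 × 0.1 = 8.2 Ω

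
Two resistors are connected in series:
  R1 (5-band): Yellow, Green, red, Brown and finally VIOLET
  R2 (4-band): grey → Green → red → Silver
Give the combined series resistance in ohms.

R1: yellow, green, red → 452; brown ×10 → 4520 Ω.
R2: grey, green → 85; red ×10^2 → 8500 Ω.
Series: 4520 + 8500 = 13020 Ω.

13020 Ω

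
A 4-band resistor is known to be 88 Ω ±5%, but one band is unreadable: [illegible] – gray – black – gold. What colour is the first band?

grey

88 Ω = 88 × 10^0.
The first band gives digit 8 of the significand, and 8 is grey.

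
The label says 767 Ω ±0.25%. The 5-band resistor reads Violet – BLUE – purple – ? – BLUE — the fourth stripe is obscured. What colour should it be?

black

767 Ω = 767 × 10^0.
The fourth band is the multiplier, 10^0, which is black.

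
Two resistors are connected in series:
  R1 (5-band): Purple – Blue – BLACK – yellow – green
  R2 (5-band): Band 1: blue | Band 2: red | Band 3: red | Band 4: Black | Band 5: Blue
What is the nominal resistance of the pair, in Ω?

R1: violet, blue, black → 760; yellow ×10^4 → 7600000 Ω.
R2: blue, red, red → 622; black ×1 → 622 Ω.
Series: 7600000 + 622 = 7600622 Ω.

7600622 Ω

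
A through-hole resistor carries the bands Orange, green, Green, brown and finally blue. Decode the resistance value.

3550 Ω

Orange → 3 (first significant figure)
Green → 5 (second significant figure)
Green → 5 (third significant figure)
Brown → ×10 multiplier
355 × 10 = 3550 Ω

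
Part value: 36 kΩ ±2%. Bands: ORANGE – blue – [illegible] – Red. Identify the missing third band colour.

orange

36000 Ω = 36 × 10^3.
The third band is the multiplier, 10^3, which is orange.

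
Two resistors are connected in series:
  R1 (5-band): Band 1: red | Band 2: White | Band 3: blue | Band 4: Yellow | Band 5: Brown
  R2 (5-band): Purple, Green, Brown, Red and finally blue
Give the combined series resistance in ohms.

R1: red, white, blue → 296; yellow ×10^4 → 2960000 Ω.
R2: violet, green, brown → 751; red ×10^2 → 75100 Ω.
Series: 2960000 + 75100 = 3035100 Ω.

3035100 Ω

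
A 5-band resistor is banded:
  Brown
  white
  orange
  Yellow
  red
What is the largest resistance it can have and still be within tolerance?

1968600 Ω

Brown → 1 (first significant figure)
White → 9 (second significant figure)
Orange → 3 (third significant figure)
Yellow → ×10^4 multiplier
Red → ±2% tolerance
193 × 10000 = 1930000 Ω
Largest = 1930000 × (1 + 2/100) = 1968600 Ω.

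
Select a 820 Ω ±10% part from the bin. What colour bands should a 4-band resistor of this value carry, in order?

grey, red, brown, silver

820 Ω = 82 × 10^1.
8 → grey
2 → red
Multiplier 10^1 → brown.
±10% tolerance → silver.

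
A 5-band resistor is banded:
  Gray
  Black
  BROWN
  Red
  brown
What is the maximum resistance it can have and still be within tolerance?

80901 Ω

Grey → 8 (first significant figure)
Black → 0 (second significant figure)
Brown → 1 (third significant figure)
Red → ×10^2 multiplier
Brown → ±1% tolerance
801 × 100 = 80100 Ω
Maximum = 80100 × (1 + 1/100) = 80901 Ω.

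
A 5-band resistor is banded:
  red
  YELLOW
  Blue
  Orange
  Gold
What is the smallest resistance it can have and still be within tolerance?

Red → 2 (first significant figure)
Yellow → 4 (second significant figure)
Blue → 6 (third significant figure)
Orange → ×10^3 multiplier
Gold → ±5% tolerance
246 × 1000 = 246000 Ω
Smallest = 246000 × (1 − 5/100) = 233700 Ω.

233700 Ω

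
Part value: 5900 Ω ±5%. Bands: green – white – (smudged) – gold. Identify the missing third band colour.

5900 Ω = 59 × 10^2.
The third band is the multiplier, 10^2, which is red.

red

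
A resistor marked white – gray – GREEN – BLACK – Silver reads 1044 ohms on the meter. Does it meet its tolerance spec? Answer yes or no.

White → 9 (first significant figure)
Grey → 8 (second significant figure)
Green → 5 (third significant figure)
Black → ×1 multiplier
Silver → ±10% tolerance
985 × 1 = 985 Ω
Allowed range: 886.5 Ω to 1083.5 Ω.
1044 ohms lies inside that range.

yes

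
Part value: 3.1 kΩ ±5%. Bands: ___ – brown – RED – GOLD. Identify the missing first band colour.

orange

3100 Ω = 31 × 10^2.
The first band gives digit 3 of the significand, and 3 is orange.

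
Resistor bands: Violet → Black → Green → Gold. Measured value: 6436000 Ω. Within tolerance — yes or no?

Violet → 7 (first significant figure)
Black → 0 (second significant figure)
Green → ×10^5 multiplier
Gold → ±5% tolerance
70 × 100000 = 7000000 Ω
Allowed range: 6650000 Ω to 7350000 Ω.
6436000 Ω lies outside that range.

no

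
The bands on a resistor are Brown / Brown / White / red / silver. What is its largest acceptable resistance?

13090 Ω

Brown → 1 (first significant figure)
Brown → 1 (second significant figure)
White → 9 (third significant figure)
Red → ×10^2 multiplier
Silver → ±10% tolerance
119 × 100 = 11900 Ω
Largest = 11900 × (1 + 10/100) = 13090 Ω.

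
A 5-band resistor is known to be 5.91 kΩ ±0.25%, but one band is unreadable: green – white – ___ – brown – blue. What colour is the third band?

brown

5910 Ω = 591 × 10^1.
The third band gives digit 1 of the significand, and 1 is brown.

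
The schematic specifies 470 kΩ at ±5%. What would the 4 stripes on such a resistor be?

470000 Ω = 47 × 10^4.
4 → yellow
7 → violet
Multiplier 10^4 → yellow.
±5% tolerance → gold.

yellow, violet, yellow, gold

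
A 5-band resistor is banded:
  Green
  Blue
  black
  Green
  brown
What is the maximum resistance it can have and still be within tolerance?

56560000 Ω

Green → 5 (first significant figure)
Blue → 6 (second significant figure)
Black → 0 (third significant figure)
Green → ×10^5 multiplier
Brown → ±1% tolerance
560 × 100000 = 56000000 Ω
Maximum = 56000000 × (1 + 1/100) = 56560000 Ω.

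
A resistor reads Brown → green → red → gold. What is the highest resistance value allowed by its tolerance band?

Brown → 1 (first significant figure)
Green → 5 (second significant figure)
Red → ×10^2 multiplier
Gold → ±5% tolerance
15 × 100 = 1500 Ω
Highest = 1500 × (1 + 5/100) = 1575 Ω.

1575 Ω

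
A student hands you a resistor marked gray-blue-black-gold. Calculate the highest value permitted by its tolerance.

90.3 Ω

Grey → 8 (first significant figure)
Blue → 6 (second significant figure)
Black → ×1 multiplier
Gold → ±5% tolerance
86 × 1 = 86 Ω
Highest = 86 × (1 + 5/100) = 90.3 Ω.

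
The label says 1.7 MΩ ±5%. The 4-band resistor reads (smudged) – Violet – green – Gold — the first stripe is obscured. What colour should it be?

brown

1700000 Ω = 17 × 10^5.
The first band gives digit 1 of the significand, and 1 is brown.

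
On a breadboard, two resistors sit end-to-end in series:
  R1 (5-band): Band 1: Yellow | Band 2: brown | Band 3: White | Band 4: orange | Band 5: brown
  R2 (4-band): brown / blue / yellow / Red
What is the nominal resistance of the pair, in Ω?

579000 Ω

R1: yellow, brown, white → 419; orange ×10^3 → 419000 Ω.
R2: brown, blue → 16; yellow ×10^4 → 160000 Ω.
Series: 419000 + 160000 = 579000 Ω.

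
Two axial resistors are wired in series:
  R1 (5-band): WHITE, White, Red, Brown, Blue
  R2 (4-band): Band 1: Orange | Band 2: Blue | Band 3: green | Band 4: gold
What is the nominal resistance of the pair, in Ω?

R1: white, white, red → 992; brown ×10 → 9920 Ω.
R2: orange, blue → 36; green ×10^5 → 3600000 Ω.
Series: 9920 + 3600000 = 3609920 Ω.

3609920 Ω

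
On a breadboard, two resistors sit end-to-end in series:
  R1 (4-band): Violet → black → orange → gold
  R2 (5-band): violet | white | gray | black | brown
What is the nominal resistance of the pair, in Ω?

R1: violet, black → 70; orange ×10^3 → 70000 Ω.
R2: violet, white, grey → 798; black ×1 → 798 Ω.
Series: 70000 + 798 = 70798 Ω.

70798 Ω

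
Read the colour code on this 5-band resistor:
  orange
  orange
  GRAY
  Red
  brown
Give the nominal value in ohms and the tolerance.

Orange → 3 (first significant figure)
Orange → 3 (second significant figure)
Grey → 8 (third significant figure)
Red → ×10^2 multiplier
Brown → ±1% tolerance
338 × 100 = 33800 Ω

33800 Ω ±1%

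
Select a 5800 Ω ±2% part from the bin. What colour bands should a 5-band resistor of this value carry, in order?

5800 Ω = 580 × 10^1.
5 → green
8 → grey
0 → black
Multiplier 10^1 → brown.
±2% tolerance → red.

green, grey, black, brown, red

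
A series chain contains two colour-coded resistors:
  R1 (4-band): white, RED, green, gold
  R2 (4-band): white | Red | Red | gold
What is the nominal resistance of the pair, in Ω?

R1: white, red → 92; green ×10^5 → 9200000 Ω.
R2: white, red → 92; red ×10^2 → 9200 Ω.
Series: 9200000 + 9200 = 9209200 Ω.

9209200 Ω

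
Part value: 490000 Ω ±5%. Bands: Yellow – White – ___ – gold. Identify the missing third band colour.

490000 Ω = 49 × 10^4.
The third band is the multiplier, 10^4, which is yellow.

yellow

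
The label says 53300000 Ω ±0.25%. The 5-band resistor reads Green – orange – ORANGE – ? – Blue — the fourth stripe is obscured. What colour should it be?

53300000 Ω = 533 × 10^5.
The fourth band is the multiplier, 10^5, which is green.

green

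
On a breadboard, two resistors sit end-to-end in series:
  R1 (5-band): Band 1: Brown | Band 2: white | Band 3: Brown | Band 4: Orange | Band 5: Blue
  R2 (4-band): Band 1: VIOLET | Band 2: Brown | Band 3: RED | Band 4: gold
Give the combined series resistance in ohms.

R1: brown, white, brown → 191; orange ×10^3 → 191000 Ω.
R2: violet, brown → 71; red ×10^2 → 7100 Ω.
Series: 191000 + 7100 = 198100 Ω.

198100 Ω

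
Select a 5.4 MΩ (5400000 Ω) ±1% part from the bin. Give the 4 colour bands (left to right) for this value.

5400000 Ω = 54 × 10^5.
5 → green
4 → yellow
Multiplier 10^5 → green.
±1% tolerance → brown.

green, yellow, green, brown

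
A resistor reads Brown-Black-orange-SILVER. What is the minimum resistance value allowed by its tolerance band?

Brown → 1 (first significant figure)
Black → 0 (second significant figure)
Orange → ×10^3 multiplier
Silver → ±10% tolerance
10 × 1000 = 10000 Ω
Minimum = 10000 × (1 − 10/100) = 9000 Ω.

9000 Ω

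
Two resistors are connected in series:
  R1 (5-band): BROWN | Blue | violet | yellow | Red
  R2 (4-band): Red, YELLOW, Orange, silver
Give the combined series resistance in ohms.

R1: brown, blue, violet → 167; yellow ×10^4 → 1670000 Ω.
R2: red, yellow → 24; orange ×10^3 → 24000 Ω.
Series: 1670000 + 24000 = 1694000 Ω.

1694000 Ω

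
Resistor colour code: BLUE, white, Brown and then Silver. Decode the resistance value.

690 Ω

Blue → 6 (first significant figure)
White → 9 (second significant figure)
Brown → ×10 multiplier
69 × 10 = 690 Ω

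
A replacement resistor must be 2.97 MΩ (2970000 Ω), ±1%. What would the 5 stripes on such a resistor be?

2970000 Ω = 297 × 10^4.
2 → red
9 → white
7 → violet
Multiplier 10^4 → yellow.
±1% tolerance → brown.

red, white, violet, yellow, brown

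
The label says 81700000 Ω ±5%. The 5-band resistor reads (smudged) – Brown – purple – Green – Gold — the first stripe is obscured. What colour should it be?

grey

81700000 Ω = 817 × 10^5.
The first band gives digit 8 of the significand, and 8 is grey.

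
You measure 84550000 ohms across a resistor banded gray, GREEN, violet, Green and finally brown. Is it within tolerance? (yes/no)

no

Grey → 8 (first significant figure)
Green → 5 (second significant figure)
Violet → 7 (third significant figure)
Green → ×10^5 multiplier
Brown → ±1% tolerance
857 × 100000 = 85700000 Ω
Allowed range: 84843000 Ω to 86557000 Ω.
84550000 ohms lies outside that range.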